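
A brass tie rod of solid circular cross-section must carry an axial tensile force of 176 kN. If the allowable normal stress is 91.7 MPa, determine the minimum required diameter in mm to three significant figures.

Required area A ≥ P/σ_allow = 176000/91.7 = 1919 mm².
For a solid circular section, d ≥ √(4A/π) = 49.43 mm.

49.4 mm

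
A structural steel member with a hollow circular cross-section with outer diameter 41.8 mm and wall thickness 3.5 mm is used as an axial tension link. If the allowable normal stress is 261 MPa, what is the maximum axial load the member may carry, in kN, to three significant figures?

A = 421.1 mm².
P_max = σ_allow · A = 261 · 421.1 = 109900 N = 109.9 kN.

110 kN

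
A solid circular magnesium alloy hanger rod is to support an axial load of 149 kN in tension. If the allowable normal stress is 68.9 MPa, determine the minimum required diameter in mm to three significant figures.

52.5 mm

Required area A ≥ P/σ_allow = 149000/68.9 = 2163 mm².
For a solid circular section, d ≥ √(4A/π) = 52.47 mm.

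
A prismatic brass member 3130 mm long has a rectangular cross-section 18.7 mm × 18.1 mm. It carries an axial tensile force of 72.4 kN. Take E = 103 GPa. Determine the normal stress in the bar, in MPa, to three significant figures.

A = 338.5 mm².
σ = N/A = 72400/338.5 = 213.9 MPa.

214 MPa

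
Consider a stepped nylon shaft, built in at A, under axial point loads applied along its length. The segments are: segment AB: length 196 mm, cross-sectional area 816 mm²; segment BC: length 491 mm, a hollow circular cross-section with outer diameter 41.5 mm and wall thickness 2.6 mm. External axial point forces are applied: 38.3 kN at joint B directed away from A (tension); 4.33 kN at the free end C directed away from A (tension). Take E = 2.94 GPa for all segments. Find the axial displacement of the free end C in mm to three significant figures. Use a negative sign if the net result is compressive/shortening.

Internal axial forces (sectioning from the free end, tension +): N_BC = 4.33 kN, N_AB = 42.63 kN.
A_BC = 317.7 mm².
δ_AB = 42630·196/(816·2940) = 3.483 mm
δ_BC = 4330·491/(317.7·2940) = 2.276 mm
δ = Σδ_i = 5.759 mm.

5.76 mm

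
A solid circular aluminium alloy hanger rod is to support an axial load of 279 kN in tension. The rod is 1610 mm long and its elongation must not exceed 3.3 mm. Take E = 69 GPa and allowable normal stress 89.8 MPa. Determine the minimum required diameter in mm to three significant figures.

62.9 mm

Required area A ≥ P/σ_allow = 279000/89.8 = 3107 mm².
For a solid circular section, d ≥ √(4A/π) = 62.9 mm.
Elongation limit: A ≥ PL/(Eδ_allow) = 279000·1610/(69000·3.3) = 1973 mm² ⇒ d ≥ 50.12 mm.
The stress limit governs.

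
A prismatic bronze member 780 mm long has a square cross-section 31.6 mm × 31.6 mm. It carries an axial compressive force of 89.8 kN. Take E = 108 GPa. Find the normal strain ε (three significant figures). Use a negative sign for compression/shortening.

A = 998.6 mm².
σ = N/A = -89.93 MPa; ε = σ/E = -89.93/108000 = -8.327e-04.

-8.33e-04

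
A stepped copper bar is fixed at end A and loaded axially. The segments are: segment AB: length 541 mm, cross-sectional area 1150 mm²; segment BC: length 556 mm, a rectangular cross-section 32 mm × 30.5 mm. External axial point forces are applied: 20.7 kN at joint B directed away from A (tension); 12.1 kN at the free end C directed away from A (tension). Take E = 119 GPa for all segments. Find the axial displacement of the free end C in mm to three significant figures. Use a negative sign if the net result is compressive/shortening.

Internal axial forces (sectioning from the free end, tension +): N_BC = 12.1 kN, N_AB = 32.8 kN.
A_BC = 976 mm².
δ_AB = 32800·541/(1150·119000) = 0.1297 mm
δ_BC = 12100·556/(976·119000) = 0.05792 mm
δ = Σδ_i = 0.1876 mm.

0.188 mm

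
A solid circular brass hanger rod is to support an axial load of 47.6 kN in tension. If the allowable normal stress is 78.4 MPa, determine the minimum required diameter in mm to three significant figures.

Required area A ≥ P/σ_allow = 47600/78.4 = 607.1 mm².
For a solid circular section, d ≥ √(4A/π) = 27.8 mm.

27.8 mm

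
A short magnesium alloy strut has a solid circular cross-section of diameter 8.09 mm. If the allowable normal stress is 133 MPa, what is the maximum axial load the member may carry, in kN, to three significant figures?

6.84 kN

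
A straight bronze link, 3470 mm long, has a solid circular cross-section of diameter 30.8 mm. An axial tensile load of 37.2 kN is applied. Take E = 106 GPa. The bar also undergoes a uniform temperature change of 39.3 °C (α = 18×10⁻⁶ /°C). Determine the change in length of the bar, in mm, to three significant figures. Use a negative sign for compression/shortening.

4.09 mm

A = 745.1 mm².
δ_mech = NL/(AE) = 37200·3470/(745.1·106000) = 1.634 mm.
δ_thermal = αLΔT = 18e-6·3470·39.3 = 2.455 mm.
δ = δ_mech + δ_thermal = 4.089 mm.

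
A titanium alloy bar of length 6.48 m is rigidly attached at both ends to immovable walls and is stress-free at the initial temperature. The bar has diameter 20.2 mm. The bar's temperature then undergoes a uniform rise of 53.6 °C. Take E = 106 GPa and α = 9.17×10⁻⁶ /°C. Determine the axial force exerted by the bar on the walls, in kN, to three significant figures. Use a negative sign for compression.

Free thermal expansion αLΔT = 9.17e-6 · 6480 · 53.6 = 3.185 mm.
The walls impose strain ε = −(3.185)/6480 = -4.9151e-04; σ = Eε = 106000 · -4.9151e-04 = -52.1 MPa.
Wall reaction R = σ·A = -52.1·320.5 = -16700 N = -16.7 kN.

-16.7 kN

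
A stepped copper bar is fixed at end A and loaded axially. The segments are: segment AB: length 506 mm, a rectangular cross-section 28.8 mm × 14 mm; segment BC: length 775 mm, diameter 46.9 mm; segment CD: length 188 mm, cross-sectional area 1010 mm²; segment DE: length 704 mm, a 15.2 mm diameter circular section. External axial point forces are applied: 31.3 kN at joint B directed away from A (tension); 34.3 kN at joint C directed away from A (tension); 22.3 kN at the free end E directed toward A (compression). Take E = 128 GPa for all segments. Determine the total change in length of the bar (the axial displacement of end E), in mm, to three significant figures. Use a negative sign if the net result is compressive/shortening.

Internal axial forces (sectioning from the free end, tension +): N_DE = -22.3 kN, N_CD = -22.3 kN, N_BC = 12 kN, N_AB = 43.3 kN.
A_AB = 403.2 mm².
A_BC = 1728 mm².
A_DE = 181.5 mm².
δ_AB = 43300·506/(403.2·128000) = 0.4245 mm
δ_BC = 12000·775/(1728·128000) = 0.04206 mm
δ_CD = -22300·188/(1010·128000) = -0.03243 mm
δ_DE = -22300·704/(181.5·128000) = -0.6759 mm
δ = Σδ_i = -0.2418 mm.

-0.242 mm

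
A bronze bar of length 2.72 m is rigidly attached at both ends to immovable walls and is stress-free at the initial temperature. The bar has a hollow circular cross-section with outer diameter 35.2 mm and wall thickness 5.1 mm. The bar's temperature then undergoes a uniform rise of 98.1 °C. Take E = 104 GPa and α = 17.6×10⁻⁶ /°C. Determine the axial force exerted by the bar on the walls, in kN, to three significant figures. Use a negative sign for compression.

Free thermal expansion αLΔT = 17.6e-6 · 2720 · 98.1 = 4.696 mm.
The walls impose strain ε = −(4.696)/2720 = -1.7266e-03; σ = Eε = 104000 · -1.7266e-03 = -179.6 MPa.
Wall reaction R = σ·A = -179.6·482.3 = -86600 N = -86.6 kN.

-86.6 kN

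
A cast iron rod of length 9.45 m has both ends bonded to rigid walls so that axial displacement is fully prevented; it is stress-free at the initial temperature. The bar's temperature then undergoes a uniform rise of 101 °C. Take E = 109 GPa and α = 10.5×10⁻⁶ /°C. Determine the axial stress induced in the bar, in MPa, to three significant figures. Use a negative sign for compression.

Free thermal expansion αLΔT = 10.5e-6 · 9450 · 101 = 10.02 mm.
The walls impose strain ε = −(10.02)/9450 = -1.0605e-03; σ = Eε = 109000 · -1.0605e-03 = -115.6 MPa.

-116 MPa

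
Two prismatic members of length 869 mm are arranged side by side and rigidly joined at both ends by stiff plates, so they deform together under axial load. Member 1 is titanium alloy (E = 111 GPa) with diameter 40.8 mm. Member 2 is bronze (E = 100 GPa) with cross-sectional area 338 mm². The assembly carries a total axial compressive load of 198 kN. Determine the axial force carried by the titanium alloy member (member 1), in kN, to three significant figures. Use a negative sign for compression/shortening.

-161 kN

A_1 = 1307 mm².
Equal strain + equilibrium ⇒ each member carries load in proportion to AE: A₁E₁ = 145100000 N, A₂E₂ = 33800000 N, ΣAE = 178900000 N.
F₁ = P·A₁E₁/ΣAE = -198000·145100000/178900000 = -160600 N.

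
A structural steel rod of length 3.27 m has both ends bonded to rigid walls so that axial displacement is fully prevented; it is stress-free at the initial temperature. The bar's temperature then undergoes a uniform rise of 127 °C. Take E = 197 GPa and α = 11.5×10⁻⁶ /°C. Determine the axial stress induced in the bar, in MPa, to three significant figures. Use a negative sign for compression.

-288 MPa

Free thermal expansion αLΔT = 11.5e-6 · 3270 · 127 = 4.776 mm.
The walls impose strain ε = −(4.776)/3270 = -1.4605e-03; σ = Eε = 197000 · -1.4605e-03 = -287.7 MPa.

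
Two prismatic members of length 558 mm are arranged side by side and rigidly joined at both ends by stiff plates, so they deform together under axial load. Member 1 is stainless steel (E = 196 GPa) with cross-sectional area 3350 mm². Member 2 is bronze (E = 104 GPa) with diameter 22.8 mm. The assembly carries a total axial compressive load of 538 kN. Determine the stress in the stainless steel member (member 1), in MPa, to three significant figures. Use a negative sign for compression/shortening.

A_2 = 408.3 mm².
Equal strain + equilibrium ⇒ each member carries load in proportion to AE: A₁E₁ = 656600000 N, A₂E₂ = 42460000 N, ΣAE = 699100000 N.
σ₁ = P·E₁/ΣAE = -538000·196000/699100000 = -150.8 MPa.

-151 MPa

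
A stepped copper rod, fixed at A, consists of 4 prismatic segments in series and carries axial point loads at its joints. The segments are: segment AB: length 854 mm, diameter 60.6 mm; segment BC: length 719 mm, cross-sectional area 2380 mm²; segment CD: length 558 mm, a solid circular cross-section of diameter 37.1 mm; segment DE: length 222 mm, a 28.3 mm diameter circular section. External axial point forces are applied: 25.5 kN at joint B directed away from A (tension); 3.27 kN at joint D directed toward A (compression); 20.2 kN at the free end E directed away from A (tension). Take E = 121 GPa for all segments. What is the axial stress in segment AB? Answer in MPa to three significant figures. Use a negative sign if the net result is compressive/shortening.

Internal axial forces (sectioning from the free end, tension +): N_DE = 20.2 kN, N_CD = 16.93 kN, N_BC = 16.93 kN, N_AB = 42.43 kN.
A_AB = 2884 mm².
σ_AB = N_AB/A_AB = 42430/2884 = 14.71 MPa.

14.7 MPa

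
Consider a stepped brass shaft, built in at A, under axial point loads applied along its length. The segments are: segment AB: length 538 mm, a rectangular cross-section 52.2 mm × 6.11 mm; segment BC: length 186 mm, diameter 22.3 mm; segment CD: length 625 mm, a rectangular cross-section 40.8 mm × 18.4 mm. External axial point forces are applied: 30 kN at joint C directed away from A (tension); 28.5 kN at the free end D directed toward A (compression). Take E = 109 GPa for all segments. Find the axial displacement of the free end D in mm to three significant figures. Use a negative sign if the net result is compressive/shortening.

Internal axial forces (sectioning from the free end, tension +): N_CD = -28.5 kN, N_BC = 1.5 kN, N_AB = 1.5 kN.
A_AB = 318.9 mm².
A_BC = 390.6 mm².
A_CD = 750.7 mm².
δ_AB = 1500·538/(318.9·109000) = 0.02321 mm
δ_BC = 1500·186/(390.6·109000) = 0.006554 mm
δ_CD = -28500·625/(750.7·109000) = -0.2177 mm
δ = Σδ_i = -0.1879 mm.

-0.188 mm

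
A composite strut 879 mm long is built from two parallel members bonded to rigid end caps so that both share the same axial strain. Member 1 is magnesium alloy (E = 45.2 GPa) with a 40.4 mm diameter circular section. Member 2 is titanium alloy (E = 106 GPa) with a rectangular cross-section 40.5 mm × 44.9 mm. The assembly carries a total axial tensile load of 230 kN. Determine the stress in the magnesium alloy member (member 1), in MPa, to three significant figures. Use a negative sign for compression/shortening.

41.5 MPa

A_1 = 1282 mm².
A_2 = 1818 mm².
Equal strain + equilibrium ⇒ each member carries load in proportion to AE: A₁E₁ = 57940000 N, A₂E₂ = 192800000 N, ΣAE = 250700000 N.
σ₁ = P·E₁/ΣAE = 230000·45200/250700000 = 41.47 MPa.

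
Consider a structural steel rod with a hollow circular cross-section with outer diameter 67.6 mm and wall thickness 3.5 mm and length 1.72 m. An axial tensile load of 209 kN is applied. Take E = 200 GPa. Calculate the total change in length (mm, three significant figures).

A = 704.8 mm².
δ_mech = NL/(AE) = 209000·1720/(704.8·200000) = 2.55 mm.

2.55 mm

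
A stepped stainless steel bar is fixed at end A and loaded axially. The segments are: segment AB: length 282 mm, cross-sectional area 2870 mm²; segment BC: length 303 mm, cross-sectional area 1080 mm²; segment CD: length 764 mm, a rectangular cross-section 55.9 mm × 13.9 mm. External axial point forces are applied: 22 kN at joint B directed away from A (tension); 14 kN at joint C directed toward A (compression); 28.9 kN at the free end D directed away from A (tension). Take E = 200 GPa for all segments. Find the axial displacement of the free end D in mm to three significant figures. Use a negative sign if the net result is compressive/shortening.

0.181 mm

Internal axial forces (sectioning from the free end, tension +): N_CD = 28.9 kN, N_BC = 14.9 kN, N_AB = 36.9 kN.
A_CD = 777 mm².
δ_AB = 36900·282/(2870·200000) = 0.01813 mm
δ_BC = 14900·303/(1080·200000) = 0.0209 mm
δ_CD = 28900·764/(777·200000) = 0.1421 mm
δ = Σδ_i = 0.1811 mm.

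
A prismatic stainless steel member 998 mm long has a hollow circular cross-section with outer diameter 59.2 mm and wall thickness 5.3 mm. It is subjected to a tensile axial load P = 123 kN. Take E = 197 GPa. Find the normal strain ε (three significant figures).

A = 897.5 mm².
σ = N/A = 137.1 MPa; ε = σ/E = 137.1/197000 = 6.957e-04.

6.96e-04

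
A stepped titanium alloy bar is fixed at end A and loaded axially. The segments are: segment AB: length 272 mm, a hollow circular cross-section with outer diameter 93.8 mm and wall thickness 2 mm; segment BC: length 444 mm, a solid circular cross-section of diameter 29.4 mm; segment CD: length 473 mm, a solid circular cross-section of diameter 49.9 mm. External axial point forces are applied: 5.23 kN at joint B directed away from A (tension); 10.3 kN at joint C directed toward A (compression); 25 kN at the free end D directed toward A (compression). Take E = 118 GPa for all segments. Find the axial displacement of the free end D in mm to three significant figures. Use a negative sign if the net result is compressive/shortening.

-0.367 mm

Internal axial forces (sectioning from the free end, tension +): N_CD = -25 kN, N_BC = -35.3 kN, N_AB = -30.07 kN.
A_AB = 576.8 mm².
A_BC = 678.9 mm².
A_CD = 1956 mm².
δ_AB = -30070·272/(576.8·118000) = -0.1202 mm
δ_BC = -35300·444/(678.9·118000) = -0.1957 mm
δ_CD = -25000·473/(1956·118000) = -0.05124 mm
δ = Σδ_i = -0.3671 mm.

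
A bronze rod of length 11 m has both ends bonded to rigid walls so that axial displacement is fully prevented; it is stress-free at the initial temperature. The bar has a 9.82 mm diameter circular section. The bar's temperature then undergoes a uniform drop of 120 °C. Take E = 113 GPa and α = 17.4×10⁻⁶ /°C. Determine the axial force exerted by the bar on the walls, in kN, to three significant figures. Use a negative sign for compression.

Free thermal expansion αLΔT = 17.4e-6 · 11000 · -120 = -22.97 mm.
The walls impose strain ε = −(-22.97)/11000 = 2.0880e-03; σ = Eε = 113000 · 2.0880e-03 = 235.9 MPa.
Wall reaction R = σ·A = 235.9·75.74 = 17870 N = 17.87 kN.

17.9 kN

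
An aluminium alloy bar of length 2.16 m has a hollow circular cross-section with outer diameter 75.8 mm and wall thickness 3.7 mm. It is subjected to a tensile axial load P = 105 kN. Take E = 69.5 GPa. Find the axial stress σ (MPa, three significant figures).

A = 838.1 mm².
σ = N/A = 105000/838.1 = 125.3 MPa.

125 MPa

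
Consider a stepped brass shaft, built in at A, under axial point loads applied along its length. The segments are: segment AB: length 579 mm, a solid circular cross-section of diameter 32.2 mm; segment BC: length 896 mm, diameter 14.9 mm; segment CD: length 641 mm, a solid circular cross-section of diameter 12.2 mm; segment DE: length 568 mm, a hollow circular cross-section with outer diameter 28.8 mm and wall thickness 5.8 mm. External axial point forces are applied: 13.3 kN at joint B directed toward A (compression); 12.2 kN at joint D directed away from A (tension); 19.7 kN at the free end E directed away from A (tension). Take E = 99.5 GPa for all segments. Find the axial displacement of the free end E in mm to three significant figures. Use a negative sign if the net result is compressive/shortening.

Internal axial forces (sectioning from the free end, tension +): N_DE = 19.7 kN, N_CD = 31.9 kN, N_BC = 31.9 kN, N_AB = 18.6 kN.
A_AB = 814.3 mm².
A_BC = 174.4 mm².
A_CD = 116.9 mm².
A_DE = 419.1 mm².
δ_AB = 18600·579/(814.3·99500) = 0.1329 mm
δ_BC = 31900·896/(174.4·99500) = 1.647 mm
δ_CD = 31900·641/(116.9·99500) = 1.758 mm
δ_DE = 19700·568/(419.1·99500) = 0.2683 mm
δ = Σδ_i = 3.807 mm.

3.81 mm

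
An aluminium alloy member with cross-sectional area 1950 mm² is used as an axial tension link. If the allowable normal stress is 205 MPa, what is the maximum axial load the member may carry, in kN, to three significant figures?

P_max = σ_allow · A = 205 · 1950 = 399800 N = 399.8 kN.

400 kN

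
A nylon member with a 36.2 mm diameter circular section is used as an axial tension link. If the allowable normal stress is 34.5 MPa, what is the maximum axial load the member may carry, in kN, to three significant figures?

35.5 kN

A = 1029 mm².
P_max = σ_allow · A = 34.5 · 1029 = 35510 N = 35.51 kN.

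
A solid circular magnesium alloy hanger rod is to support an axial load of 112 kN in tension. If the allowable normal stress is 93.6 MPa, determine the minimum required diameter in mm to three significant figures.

39.0 mm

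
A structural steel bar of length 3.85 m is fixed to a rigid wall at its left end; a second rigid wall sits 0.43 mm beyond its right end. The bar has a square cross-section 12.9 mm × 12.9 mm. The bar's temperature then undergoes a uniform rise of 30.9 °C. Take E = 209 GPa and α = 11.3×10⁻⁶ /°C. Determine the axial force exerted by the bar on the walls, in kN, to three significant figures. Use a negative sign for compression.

-8.26 kN

Free thermal expansion αLΔT = 11.3e-6 · 3850 · 30.9 = 1.344 mm.
The walls engage after the gap closes; constrained expansion = 1.344 − 0.43 = 0.9143 mm.
The walls impose strain ε = −(0.9143)/3850 = -2.3748e-04; σ = Eε = 209000 · -2.3748e-04 = -49.63 MPa.
Wall reaction R = σ·A = -49.63·166.4 = -8260 N = -8.26 kN.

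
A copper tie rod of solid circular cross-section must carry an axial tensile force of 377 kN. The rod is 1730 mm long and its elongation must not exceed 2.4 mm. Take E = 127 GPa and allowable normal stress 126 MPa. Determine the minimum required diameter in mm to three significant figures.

Required area A ≥ P/σ_allow = 377000/126 = 2992 mm².
For a solid circular section, d ≥ √(4A/π) = 61.72 mm.
Elongation limit: A ≥ PL/(Eδ_allow) = 377000·1730/(127000·2.4) = 2140 mm² ⇒ d ≥ 52.2 mm.
The stress limit governs.

61.7 mm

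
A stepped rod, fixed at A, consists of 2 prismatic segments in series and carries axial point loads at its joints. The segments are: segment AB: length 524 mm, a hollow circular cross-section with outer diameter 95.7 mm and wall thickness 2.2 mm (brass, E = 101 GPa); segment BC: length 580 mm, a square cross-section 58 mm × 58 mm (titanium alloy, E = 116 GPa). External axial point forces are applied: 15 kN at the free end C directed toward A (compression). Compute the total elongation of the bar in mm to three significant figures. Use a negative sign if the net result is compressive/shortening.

-0.143 mm

Internal axial forces (sectioning from the free end, tension +): N_BC = -15 kN, N_AB = -15 kN.
A_AB = 646.2 mm².
A_BC = 3364 mm².
δ_AB = -15000·524/(646.2·101000) = -0.1204 mm
δ_BC = -15000·580/(3364·116000) = -0.02229 mm
δ = Σδ_i = -0.1427 mm.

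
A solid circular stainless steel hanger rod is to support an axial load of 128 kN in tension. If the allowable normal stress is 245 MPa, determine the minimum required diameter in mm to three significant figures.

25.8 mm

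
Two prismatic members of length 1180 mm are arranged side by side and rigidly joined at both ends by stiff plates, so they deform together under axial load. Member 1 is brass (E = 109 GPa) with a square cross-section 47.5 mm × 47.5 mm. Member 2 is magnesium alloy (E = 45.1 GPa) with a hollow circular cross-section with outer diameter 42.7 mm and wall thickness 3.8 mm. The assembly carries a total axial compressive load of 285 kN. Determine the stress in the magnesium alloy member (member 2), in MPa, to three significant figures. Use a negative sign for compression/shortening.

A_1 = 2256 mm².
A_2 = 464.4 mm².
Equal strain + equilibrium ⇒ each member carries load in proportion to AE: A₁E₁ = 245900000 N, A₂E₂ = 20940000 N, ΣAE = 266900000 N.
σ₂ = P·E₂/ΣAE = -285000·45100/266900000 = -48.16 MPa.

-48.2 MPa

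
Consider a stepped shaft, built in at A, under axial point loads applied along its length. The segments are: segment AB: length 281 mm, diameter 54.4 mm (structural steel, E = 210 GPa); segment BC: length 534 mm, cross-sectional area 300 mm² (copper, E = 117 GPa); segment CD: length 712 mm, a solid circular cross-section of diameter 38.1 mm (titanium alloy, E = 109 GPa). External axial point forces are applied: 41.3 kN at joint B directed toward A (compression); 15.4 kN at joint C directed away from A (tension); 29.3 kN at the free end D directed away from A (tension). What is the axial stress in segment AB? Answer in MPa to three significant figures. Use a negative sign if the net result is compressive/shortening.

Internal axial forces (sectioning from the free end, tension +): N_CD = 29.3 kN, N_BC = 44.7 kN, N_AB = 3.4 kN.
A_AB = 2324 mm².
σ_AB = N_AB/A_AB = 3400/2324 = 1.463 MPa.

1.46 MPa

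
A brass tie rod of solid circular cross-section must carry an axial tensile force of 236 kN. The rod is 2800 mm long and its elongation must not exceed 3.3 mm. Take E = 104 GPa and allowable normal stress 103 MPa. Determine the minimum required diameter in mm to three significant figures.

54.0 mm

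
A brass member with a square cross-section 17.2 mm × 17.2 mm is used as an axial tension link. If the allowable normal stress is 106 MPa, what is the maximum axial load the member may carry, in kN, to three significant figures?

31.4 kN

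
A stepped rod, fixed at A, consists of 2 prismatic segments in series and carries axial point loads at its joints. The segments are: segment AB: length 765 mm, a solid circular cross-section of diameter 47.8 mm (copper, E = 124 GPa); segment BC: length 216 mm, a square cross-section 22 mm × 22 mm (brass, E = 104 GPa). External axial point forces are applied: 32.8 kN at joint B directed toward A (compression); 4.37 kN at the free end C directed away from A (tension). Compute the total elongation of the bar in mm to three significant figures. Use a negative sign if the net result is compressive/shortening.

-0.0790 mm

Internal axial forces (sectioning from the free end, tension +): N_BC = 4.37 kN, N_AB = -28.43 kN.
A_AB = 1795 mm².
A_BC = 484 mm².
δ_AB = -28430·765/(1795·124000) = -0.09774 mm
δ_BC = 4370·216/(484·104000) = 0.01875 mm
δ = Σδ_i = -0.07899 mm.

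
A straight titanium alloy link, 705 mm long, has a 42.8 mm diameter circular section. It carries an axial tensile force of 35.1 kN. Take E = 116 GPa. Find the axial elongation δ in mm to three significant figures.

0.148 mm

A = 1439 mm².
δ_mech = NL/(AE) = 35100·705/(1439·116000) = 0.1483 mm.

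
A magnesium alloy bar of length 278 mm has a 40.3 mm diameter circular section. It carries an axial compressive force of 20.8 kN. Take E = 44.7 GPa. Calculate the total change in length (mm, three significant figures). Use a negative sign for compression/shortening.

A = 1276 mm².
δ_mech = NL/(AE) = -20800·278/(1276·44700) = -0.1014 mm.

-0.101 mm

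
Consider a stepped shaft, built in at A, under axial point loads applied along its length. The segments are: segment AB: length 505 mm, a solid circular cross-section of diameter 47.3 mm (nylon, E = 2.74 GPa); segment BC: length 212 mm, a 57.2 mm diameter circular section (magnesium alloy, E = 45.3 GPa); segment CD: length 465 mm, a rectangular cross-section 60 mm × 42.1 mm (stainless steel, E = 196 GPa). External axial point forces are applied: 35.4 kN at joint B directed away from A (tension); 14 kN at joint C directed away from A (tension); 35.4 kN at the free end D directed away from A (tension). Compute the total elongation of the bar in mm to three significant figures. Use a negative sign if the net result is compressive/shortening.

9.02 mm

Internal axial forces (sectioning from the free end, tension +): N_CD = 35.4 kN, N_BC = 49.4 kN, N_AB = 84.8 kN.
A_AB = 1757 mm².
A_BC = 2570 mm².
A_CD = 2526 mm².
δ_AB = 84800·505/(1757·2740) = 8.895 mm
δ_BC = 49400·212/(2570·45300) = 0.08997 mm
δ_CD = 35400·465/(2526·196000) = 0.03325 mm
δ = Σδ_i = 9.018 mm.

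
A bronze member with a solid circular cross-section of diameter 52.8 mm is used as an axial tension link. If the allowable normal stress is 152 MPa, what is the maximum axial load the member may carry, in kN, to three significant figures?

A = 2190 mm².
P_max = σ_allow · A = 152 · 2190 = 332800 N = 332.8 kN.

333 kN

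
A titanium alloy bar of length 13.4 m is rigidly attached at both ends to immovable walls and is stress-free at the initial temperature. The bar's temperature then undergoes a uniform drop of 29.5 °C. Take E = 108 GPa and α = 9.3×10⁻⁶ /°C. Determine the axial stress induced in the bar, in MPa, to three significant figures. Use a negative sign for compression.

29.6 MPa

Free thermal expansion αLΔT = 9.3e-6 · 13400 · -29.5 = -3.676 mm.
The walls impose strain ε = −(-3.676)/13400 = 2.7435e-04; σ = Eε = 108000 · 2.7435e-04 = 29.63 MPa.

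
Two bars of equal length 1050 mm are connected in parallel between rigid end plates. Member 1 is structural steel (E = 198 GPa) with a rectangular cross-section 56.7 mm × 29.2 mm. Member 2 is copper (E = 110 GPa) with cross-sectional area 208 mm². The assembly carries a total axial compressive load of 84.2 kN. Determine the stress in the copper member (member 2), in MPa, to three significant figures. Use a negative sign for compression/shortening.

A_1 = 1656 mm².
Equal strain + equilibrium ⇒ each member carries load in proportion to AE: A₁E₁ = 327800000 N, A₂E₂ = 22880000 N, ΣAE = 350700000 N.
σ₂ = P·E₂/ΣAE = -84200·110000/350700000 = -26.41 MPa.

-26.4 MPa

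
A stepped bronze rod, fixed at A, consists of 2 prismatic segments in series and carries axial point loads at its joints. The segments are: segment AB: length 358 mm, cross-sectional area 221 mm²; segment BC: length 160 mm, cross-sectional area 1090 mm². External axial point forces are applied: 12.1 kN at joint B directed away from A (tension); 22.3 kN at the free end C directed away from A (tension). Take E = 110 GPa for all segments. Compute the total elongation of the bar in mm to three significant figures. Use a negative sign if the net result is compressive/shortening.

0.536 mm

Internal axial forces (sectioning from the free end, tension +): N_BC = 22.3 kN, N_AB = 34.4 kN.
δ_AB = 34400·358/(221·110000) = 0.5066 mm
δ_BC = 22300·160/(1090·110000) = 0.02976 mm
δ = Σδ_i = 0.5363 mm.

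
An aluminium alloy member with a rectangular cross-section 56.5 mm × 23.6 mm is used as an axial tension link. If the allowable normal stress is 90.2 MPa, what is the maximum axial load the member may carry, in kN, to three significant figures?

120 kN

A = 1333 mm².
P_max = σ_allow · A = 90.2 · 1333 = 120300 N = 120.3 kN.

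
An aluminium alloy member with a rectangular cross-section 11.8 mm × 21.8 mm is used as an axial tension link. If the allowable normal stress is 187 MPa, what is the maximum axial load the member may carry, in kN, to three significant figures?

A = 257.2 mm².
P_max = σ_allow · A = 187 · 257.2 = 48100 N = 48.1 kN.

48.1 kN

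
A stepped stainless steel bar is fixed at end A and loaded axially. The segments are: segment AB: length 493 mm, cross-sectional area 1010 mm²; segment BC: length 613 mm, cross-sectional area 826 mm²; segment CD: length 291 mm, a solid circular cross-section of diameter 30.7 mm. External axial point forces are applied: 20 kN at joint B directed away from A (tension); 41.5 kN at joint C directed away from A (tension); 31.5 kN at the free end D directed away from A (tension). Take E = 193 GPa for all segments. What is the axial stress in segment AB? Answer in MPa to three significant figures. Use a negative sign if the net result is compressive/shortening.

92.1 MPa

Internal axial forces (sectioning from the free end, tension +): N_CD = 31.5 kN, N_BC = 73 kN, N_AB = 93 kN.
σ_AB = N_AB/A_AB = 93000/1010 = 92.08 MPa.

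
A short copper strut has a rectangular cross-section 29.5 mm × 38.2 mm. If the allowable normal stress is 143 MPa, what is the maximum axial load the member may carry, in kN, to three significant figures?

161 kN

A = 1127 mm².
P_max = σ_allow · A = 143 · 1127 = 161100 N = 161.1 kN.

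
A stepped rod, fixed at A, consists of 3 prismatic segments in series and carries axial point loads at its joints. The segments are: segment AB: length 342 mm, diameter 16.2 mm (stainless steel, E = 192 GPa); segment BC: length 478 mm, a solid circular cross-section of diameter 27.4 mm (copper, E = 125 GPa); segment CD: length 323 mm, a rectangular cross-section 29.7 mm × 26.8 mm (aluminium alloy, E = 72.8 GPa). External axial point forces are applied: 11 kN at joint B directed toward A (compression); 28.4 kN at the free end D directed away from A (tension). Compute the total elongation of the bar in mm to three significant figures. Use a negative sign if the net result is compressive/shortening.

0.493 mm

Internal axial forces (sectioning from the free end, tension +): N_CD = 28.4 kN, N_BC = 28.4 kN, N_AB = 17.4 kN.
A_AB = 206.1 mm².
A_BC = 589.6 mm².
A_CD = 796 mm².
δ_AB = 17400·342/(206.1·192000) = 0.1504 mm
δ_BC = 28400·478/(589.6·125000) = 0.1842 mm
δ_CD = 28400·323/(796·72800) = 0.1583 mm
δ = Σδ_i = 0.4929 mm.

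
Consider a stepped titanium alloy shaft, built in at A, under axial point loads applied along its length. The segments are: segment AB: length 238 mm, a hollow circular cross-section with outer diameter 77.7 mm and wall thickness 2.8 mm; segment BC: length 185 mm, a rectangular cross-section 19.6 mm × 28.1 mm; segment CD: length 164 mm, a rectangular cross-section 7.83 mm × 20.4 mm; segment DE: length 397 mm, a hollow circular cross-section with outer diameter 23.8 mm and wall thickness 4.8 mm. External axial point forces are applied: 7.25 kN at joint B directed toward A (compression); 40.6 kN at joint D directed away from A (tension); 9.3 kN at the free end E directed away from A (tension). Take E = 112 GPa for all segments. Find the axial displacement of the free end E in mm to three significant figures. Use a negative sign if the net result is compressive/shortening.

0.860 mm

Internal axial forces (sectioning from the free end, tension +): N_DE = 9.3 kN, N_CD = 49.9 kN, N_BC = 49.9 kN, N_AB = 42.65 kN.
A_AB = 658.9 mm².
A_BC = 550.8 mm².
A_CD = 159.7 mm².
A_DE = 286.5 mm².
δ_AB = 42650·238/(658.9·112000) = 0.1376 mm
δ_BC = 49900·185/(550.8·112000) = 0.1497 mm
δ_CD = 49900·164/(159.7·112000) = 0.4574 mm
δ_DE = 9300·397/(286.5·112000) = 0.1151 mm
δ = Σδ_i = 0.8597 mm.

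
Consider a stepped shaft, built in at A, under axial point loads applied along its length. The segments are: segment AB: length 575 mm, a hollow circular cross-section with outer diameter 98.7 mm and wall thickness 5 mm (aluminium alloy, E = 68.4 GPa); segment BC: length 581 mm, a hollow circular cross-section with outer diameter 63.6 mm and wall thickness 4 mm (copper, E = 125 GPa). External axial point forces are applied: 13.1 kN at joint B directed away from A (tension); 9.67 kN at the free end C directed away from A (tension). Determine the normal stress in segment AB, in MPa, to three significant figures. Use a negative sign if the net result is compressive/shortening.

Internal axial forces (sectioning from the free end, tension +): N_BC = 9.67 kN, N_AB = 22.77 kN.
A_AB = 1472 mm².
σ_AB = N_AB/A_AB = 22770/1472 = 15.47 MPa.

15.5 MPa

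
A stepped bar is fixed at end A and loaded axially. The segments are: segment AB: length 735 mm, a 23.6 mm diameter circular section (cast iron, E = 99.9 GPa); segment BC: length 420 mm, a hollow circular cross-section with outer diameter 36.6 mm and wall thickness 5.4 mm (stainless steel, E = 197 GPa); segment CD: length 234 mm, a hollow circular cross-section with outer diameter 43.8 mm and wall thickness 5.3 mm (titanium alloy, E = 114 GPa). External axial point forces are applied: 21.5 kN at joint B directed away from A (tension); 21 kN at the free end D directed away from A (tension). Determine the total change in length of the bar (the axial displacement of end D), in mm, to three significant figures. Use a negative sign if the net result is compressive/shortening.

Internal axial forces (sectioning from the free end, tension +): N_CD = 21 kN, N_BC = 21 kN, N_AB = 42.5 kN.
A_AB = 437.4 mm².
A_BC = 529.3 mm².
A_CD = 641 mm².
δ_AB = 42500·735/(437.4·99900) = 0.7148 mm
δ_BC = 21000·420/(529.3·197000) = 0.08459 mm
δ_CD = 21000·234/(641·114000) = 0.06724 mm
δ = Σδ_i = 0.8666 mm.

0.867 mm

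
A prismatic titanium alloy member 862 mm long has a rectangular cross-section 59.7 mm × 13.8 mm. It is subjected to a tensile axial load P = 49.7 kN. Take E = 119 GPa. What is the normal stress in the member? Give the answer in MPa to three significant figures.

A = 823.9 mm².
σ = N/A = 49700/823.9 = 60.33 MPa.

60.3 MPa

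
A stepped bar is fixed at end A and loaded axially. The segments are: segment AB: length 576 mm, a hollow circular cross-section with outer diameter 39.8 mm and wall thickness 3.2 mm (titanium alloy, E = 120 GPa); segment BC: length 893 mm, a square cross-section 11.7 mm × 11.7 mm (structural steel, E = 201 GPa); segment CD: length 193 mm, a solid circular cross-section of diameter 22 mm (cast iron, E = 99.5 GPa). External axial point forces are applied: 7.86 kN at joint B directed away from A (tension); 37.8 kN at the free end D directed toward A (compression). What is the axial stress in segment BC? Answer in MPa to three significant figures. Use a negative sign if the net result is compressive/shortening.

Internal axial forces (sectioning from the free end, tension +): N_CD = -37.8 kN, N_BC = -37.8 kN, N_AB = -29.94 kN.
A_BC = 136.9 mm².
σ_BC = N_BC/A_BC = -37800/136.9 = -276.1 MPa.

-276 MPa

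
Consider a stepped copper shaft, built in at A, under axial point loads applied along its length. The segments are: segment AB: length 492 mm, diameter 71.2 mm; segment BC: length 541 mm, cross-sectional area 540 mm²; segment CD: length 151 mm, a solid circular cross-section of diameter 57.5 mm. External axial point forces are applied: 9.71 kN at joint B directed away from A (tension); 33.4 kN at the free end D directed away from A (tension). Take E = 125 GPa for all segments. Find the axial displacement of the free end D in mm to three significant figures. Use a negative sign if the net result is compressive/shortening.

Internal axial forces (sectioning from the free end, tension +): N_CD = 33.4 kN, N_BC = 33.4 kN, N_AB = 43.11 kN.
A_AB = 3982 mm².
A_CD = 2597 mm².
δ_AB = 43110·492/(3982·125000) = 0.04262 mm
δ_BC = 33400·541/(540·125000) = 0.2677 mm
δ_CD = 33400·151/(2597·125000) = 0.01554 mm
δ = Σδ_i = 0.3258 mm.

0.326 mm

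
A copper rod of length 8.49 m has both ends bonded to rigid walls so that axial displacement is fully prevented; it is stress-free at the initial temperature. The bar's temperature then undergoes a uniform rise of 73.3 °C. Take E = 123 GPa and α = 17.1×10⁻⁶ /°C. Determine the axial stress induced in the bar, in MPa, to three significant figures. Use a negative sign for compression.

-154 MPa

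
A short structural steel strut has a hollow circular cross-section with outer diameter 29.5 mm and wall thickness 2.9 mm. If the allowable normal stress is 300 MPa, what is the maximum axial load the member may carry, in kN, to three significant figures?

A = 242.3 mm².
P_max = σ_allow · A = 300 · 242.3 = 72700 N = 72.7 kN.

72.7 kN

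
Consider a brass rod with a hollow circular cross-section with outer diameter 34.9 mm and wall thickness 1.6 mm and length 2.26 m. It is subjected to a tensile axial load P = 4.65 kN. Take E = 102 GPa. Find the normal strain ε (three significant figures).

2.72e-04

A = 167.4 mm².
σ = N/A = 27.78 MPa; ε = σ/E = 27.78/102000 = 2.724e-04.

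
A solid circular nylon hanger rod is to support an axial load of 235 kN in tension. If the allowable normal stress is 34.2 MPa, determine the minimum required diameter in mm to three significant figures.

Required area A ≥ P/σ_allow = 235000/34.2 = 6871 mm².
For a solid circular section, d ≥ √(4A/π) = 93.54 mm.

93.5 mm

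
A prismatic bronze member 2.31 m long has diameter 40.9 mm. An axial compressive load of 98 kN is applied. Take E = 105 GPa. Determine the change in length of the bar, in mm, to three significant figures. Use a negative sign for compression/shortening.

A = 1314 mm².
δ_mech = NL/(AE) = -98000·2310/(1314·105000) = -1.641 mm.

-1.64 mm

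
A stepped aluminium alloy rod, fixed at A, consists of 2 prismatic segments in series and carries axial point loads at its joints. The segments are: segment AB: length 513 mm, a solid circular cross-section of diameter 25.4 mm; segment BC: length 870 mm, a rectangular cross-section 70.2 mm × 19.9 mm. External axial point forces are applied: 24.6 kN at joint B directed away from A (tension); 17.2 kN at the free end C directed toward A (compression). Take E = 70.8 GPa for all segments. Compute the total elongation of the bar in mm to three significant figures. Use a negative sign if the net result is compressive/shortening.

Internal axial forces (sectioning from the free end, tension +): N_BC = -17.2 kN, N_AB = 7.4 kN.
A_AB = 506.7 mm².
A_BC = 1397 mm².
δ_AB = 7400·513/(506.7·70800) = 0.1058 mm
δ_BC = -17200·870/(1397·70800) = -0.1513 mm
δ = Σδ_i = -0.04548 mm.

-0.0455 mm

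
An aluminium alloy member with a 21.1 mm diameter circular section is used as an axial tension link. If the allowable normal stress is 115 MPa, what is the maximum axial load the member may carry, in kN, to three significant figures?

A = 349.7 mm².
P_max = σ_allow · A = 115 · 349.7 = 40210 N = 40.21 kN.

40.2 kN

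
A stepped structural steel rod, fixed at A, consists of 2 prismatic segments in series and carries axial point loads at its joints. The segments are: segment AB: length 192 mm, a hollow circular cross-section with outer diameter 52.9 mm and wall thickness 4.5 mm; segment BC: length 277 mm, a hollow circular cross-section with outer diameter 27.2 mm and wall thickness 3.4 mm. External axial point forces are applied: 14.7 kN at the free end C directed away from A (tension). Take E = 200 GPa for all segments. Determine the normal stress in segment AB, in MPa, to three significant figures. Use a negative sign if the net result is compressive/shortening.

Internal axial forces (sectioning from the free end, tension +): N_BC = 14.7 kN, N_AB = 14.7 kN.
A_AB = 684.2 mm².
σ_AB = N_AB/A_AB = 14700/684.2 = 21.48 MPa.

21.5 MPa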